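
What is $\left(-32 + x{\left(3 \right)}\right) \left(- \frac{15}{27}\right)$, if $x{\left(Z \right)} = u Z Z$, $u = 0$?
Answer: $\frac{160}{9} \approx 17.778$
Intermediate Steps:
$x{\left(Z \right)} = 0$ ($x{\left(Z \right)} = 0 Z Z = 0 Z = 0$)
$\left(-32 + x{\left(3 \right)}\right) \left(- \frac{15}{27}\right) = \left(-32 + 0\right) \left(- \frac{15}{27}\right) = - 32 \left(\left(-15\right) \frac{1}{27}\right) = \left(-32\right) \left(- \frac{5}{9}\right) = \frac{160}{9}$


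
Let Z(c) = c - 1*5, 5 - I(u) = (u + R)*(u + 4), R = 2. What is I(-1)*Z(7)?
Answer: 4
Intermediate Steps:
I(u) = 5 - (2 + u)*(4 + u) (I(u) = 5 - (u + 2)*(u + 4) = 5 - (2 + u)*(4 + u))
Z(c) = -5 + c (Z(c) = c - 5 = -5 + c)
I(-1)*Z(7) = (-3 - 1*(-1)**2 - 6*(-1))*(-5 + 7) = (-3 - 1*1 + 6)*2 = (-3 - 1 + 6)*2 = 2*2 = 4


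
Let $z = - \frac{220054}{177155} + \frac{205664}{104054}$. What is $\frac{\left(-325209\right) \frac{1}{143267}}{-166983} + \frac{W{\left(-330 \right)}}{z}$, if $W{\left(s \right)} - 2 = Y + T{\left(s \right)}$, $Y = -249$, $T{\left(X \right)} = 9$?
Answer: $- \frac{8746339139455172371652}{26987125303664811737} \approx -324.09$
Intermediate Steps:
$z = \frac{6768453502}{9216843185}$ ($z = \left(-220054\right) \frac{1}{177155} + 205664 \cdot \frac{1}{104054} = - \frac{220054}{177155} + \frac{102832}{52027} = \frac{6768453502}{9216843185} \approx 0.73436$)
$W{\left(s \right)} = -238$ ($W{\left(s \right)} = 2 + \left(-249 + 9\right) = 2 - 240 = -238$)
$\frac{\left(-325209\right) \frac{1}{143267}}{-166983} + \frac{W{\left(-330 \right)}}{z} = \frac{\left(-325209\right) \frac{1}{143267}}{-166983} - \frac{238}{\frac{6768453502}{9216843185}} = \left(-325209\right) \frac{1}{143267} \left(- \frac{1}{166983}\right) - \frac{1096804339015}{3384226751} = \left(- \frac{325209}{143267}\right) \left(- \frac{1}{166983}\right) - \frac{1096804339015}{3384226751} = \frac{108403}{7974384487} - \frac{1096804339015}{3384226751} = - \frac{8746339139455172371652}{26987125303664811737}$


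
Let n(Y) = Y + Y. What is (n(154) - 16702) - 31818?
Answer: -48212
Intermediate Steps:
n(Y) = 2*Y
(n(154) - 16702) - 31818 = (2*154 - 16702) - 31818 = (308 - 16702) - 31818 = -16394 - 31818 = -48212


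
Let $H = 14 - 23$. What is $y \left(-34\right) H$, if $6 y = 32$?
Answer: $1632$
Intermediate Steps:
$H = -9$
$y = \frac{16}{3}$ ($y = \frac{1}{6} \cdot 32 = \frac{16}{3} \approx 5.3333$)
$y \left(-34\right) H = \frac{16}{3} \left(-34\right) \left(-9\right) = \left(- \frac{544}{3}\right) \left(-9\right) = 1632$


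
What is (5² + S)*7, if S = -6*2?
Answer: 91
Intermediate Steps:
S = -12
(5² + S)*7 = (5² - 12)*7 = (25 - 12)*7 = 13*7 = 91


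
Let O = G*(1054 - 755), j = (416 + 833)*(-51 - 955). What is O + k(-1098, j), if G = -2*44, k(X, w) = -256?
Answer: -26568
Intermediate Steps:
j = -1256494 (j = 1249*(-1006) = -1256494)
G = -88
O = -26312 (O = -88*(1054 - 755) = -88*299 = -26312)
O + k(-1098, j) = -26312 - 256 = -26568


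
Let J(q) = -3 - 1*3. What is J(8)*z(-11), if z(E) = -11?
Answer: 66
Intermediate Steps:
J(q) = -6 (J(q) = -3 - 3 = -6)
J(8)*z(-11) = -6*(-11) = 66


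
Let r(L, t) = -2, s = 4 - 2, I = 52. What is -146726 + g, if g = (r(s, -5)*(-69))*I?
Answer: -139550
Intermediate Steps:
s = 2
g = 7176 (g = -2*(-69)*52 = 138*52 = 7176)
-146726 + g = -146726 + 7176 = -139550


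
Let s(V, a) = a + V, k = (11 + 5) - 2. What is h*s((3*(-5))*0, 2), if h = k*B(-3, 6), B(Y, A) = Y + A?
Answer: 84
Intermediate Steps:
k = 14 (k = 16 - 2 = 14)
B(Y, A) = A + Y
h = 42 (h = 14*(6 - 3) = 14*3 = 42)
s(V, a) = V + a
h*s((3*(-5))*0, 2) = 42*((3*(-5))*0 + 2) = 42*(-15*0 + 2) = 42*(0 + 2) = 42*2 = 84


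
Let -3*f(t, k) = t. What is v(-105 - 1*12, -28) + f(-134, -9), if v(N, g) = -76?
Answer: -94/3 ≈ -31.333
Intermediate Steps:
f(t, k) = -t/3
v(-105 - 1*12, -28) + f(-134, -9) = -76 - 1/3*(-134) = -76 + 134/3 = -94/3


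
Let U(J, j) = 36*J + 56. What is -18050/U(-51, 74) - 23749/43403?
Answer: 74115093/7725734 ≈ 9.5933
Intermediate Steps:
U(J, j) = 56 + 36*J
-18050/U(-51, 74) - 23749/43403 = -18050/(56 + 36*(-51)) - 23749/43403 = -18050/(56 - 1836) - 23749*1/43403 = -18050/(-1780) - 23749/43403 = -18050*(-1/1780) - 23749/43403 = 1805/178 - 23749/43403 = 74115093/7725734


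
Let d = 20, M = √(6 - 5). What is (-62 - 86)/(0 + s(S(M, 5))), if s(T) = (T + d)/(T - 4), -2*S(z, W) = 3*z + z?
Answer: 148/3 ≈ 49.333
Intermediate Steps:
M = 1 (M = √1 = 1)
S(z, W) = -2*z (S(z, W) = -(3*z + z)/2 = -2*z)
s(T) = (20 + T)/(-4 + T) (s(T) = (T + 20)/(T - 4) = (20 + T)/(-4 + T))
(-62 - 86)/(0 + s(S(M, 5))) = (-62 - 86)/(0 + (20 - 2*1)/(-4 - 2*1)) = -148/(0 + (20 - 2)/(-4 - 2)) = -148/(0 + 18/(-6)) = -148/(0 - ⅙*18) = -148/(0 - 3) = -148/(-3) = -148*(-⅓) = 148/3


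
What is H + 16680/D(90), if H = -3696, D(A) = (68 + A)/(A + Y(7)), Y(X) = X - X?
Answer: 458616/79 ≈ 5805.3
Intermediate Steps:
Y(X) = 0
D(A) = (68 + A)/A (D(A) = (68 + A)/(A + 0) = (68 + A)/A)
H + 16680/D(90) = -3696 + 16680/(((68 + 90)/90)) = -3696 + 16680/(((1/90)*158)) = -3696 + 16680/(79/45) = -3696 + 16680*(45/79) = -3696 + 750600/79 = 458616/79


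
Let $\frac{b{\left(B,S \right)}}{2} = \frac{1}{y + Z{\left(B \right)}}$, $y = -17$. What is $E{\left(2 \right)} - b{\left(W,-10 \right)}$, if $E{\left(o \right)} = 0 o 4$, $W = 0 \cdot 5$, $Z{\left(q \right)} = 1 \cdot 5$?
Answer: $\frac{1}{6} \approx 0.16667$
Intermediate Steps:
$Z{\left(q \right)} = 5$
$W = 0$
$b{\left(B,S \right)} = - \frac{1}{6}$ ($b{\left(B,S \right)} = \frac{2}{-17 + 5} = \frac{2}{-12} = 2 \left(- \frac{1}{12}\right) = - \frac{1}{6}$)
$E{\left(o \right)} = 0$ ($E{\left(o \right)} = 0 \cdot 4 = 0$)
$E{\left(2 \right)} - b{\left(W,-10 \right)} = 0 - - \frac{1}{6} = 0 + \frac{1}{6} = \frac{1}{6}$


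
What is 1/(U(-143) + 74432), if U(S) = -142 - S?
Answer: 1/74433 ≈ 1.3435e-5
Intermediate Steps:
1/(U(-143) + 74432) = 1/((-142 - 1*(-143)) + 74432) = 1/((-142 + 143) + 74432) = 1/(1 + 74432) = 1/74433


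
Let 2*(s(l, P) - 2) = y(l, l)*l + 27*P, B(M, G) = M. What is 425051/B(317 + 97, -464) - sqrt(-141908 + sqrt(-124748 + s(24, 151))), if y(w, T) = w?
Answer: 425051/414 - sqrt(-567632 + 2*I*sqrt(489678))/2 ≈ 1026.2 - 376.71*I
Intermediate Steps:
s(l, P) = 2 + l**2/2 + 27*P/2 (s(l, P) = 2 + (l*l + 27*P)/2 = 2 + (l**2 + 27*P)/2 = 2 + (l**2/2 + 27*P/2) = 2 + l**2/2 + 27*P/2)
425051/B(317 + 97, -464) - sqrt(-141908 + sqrt(-124748 + s(24, 151))) = 425051/(317 + 97) - sqrt(-141908 + sqrt(-124748 + (2 + (1/2)*24**2 + (27/2)*151))) = 425051/414 - sqrt(-141908 + sqrt(-124748 + (2 + (1/2)*576 + 4077/2))) = 425051*(1/414) - sqrt(-141908 + sqrt(-124748 + (2 + 288 + 4077/2))) = 425051/414 - sqrt(-141908 + sqrt(-124748 + 4657/2)) = 425051/414 - sqrt(-141908 + sqrt(-244839/2)) = 425051/414 - sqrt(-141908 + I*sqrt(489678)/2)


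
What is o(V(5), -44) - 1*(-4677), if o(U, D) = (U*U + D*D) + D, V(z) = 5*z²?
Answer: 22194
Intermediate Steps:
o(U, D) = D + D² + U² (o(U, D) = (U² + D²) + D = (D² + U²) + D = D + D² + U²)
o(V(5), -44) - 1*(-4677) = (-44 + (-44)² + (5*5²)²) - 1*(-4677) = (-44 + 1936 + (5*25)²) + 4677 = (-44 + 1936 + 125²) + 4677 = (-44 + 1936 + 15625) + 4677 = 17517 + 4677 = 22194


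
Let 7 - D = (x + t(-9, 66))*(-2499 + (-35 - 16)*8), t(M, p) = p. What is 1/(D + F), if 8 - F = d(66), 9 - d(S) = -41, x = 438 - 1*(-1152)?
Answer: 1/4813957 ≈ 2.0773e-7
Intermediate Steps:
x = 1590 (x = 438 + 1152 = 1590)
d(S) = 50 (d(S) = 9 - 1*(-41) = 9 + 41 = 50)
F = -42 (F = 8 - 1*50 = 8 - 50 = -42)
D = 4813999 (D = 7 - (1590 + 66)*(-2499 + (-35 - 16)*8) = 7 - 1656*(-2499 - 51*8) = 7 - 1656*(-2499 - 408) = 7 - 1656*(-2907) = 7 - 1*(-4813992) = 7 + 4813992 = 4813999)
1/(D + F) = 1/(4813999 - 42) = 1/4813957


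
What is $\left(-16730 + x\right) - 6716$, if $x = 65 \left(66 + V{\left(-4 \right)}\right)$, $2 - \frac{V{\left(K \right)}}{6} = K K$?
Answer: $-24616$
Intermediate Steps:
$V{\left(K \right)} = 12 - 6 K^{2}$ ($V{\left(K \right)} = 12 - 6 K K = 12 - 6 K^{2}$)
$x = -1170$ ($x = 65 \left(66 + \left(12 - 6 \left(-4\right)^{2}\right)\right) = 65 \left(66 + \left(12 - 96\right)\right) = 65 \left(66 - 84\right) = 65 \left(-18\right) = -1170$)
$\left(-16730 + x\right) - 6716 = \left(-16730 - 1170\right) - 6716 = -17900 - 6716 = -24616$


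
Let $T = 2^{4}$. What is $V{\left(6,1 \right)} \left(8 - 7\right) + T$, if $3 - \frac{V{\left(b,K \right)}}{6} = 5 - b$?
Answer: $40$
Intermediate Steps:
$V{\left(b,K \right)} = -12 + 6 b$ ($V{\left(b,K \right)} = 18 - 6 \left(5 - b\right) = 18 + \left(-30 + 6 b\right) = -12 + 6 b$)
$T = 16$
$V{\left(6,1 \right)} \left(8 - 7\right) + T = \left(-12 + 6 \cdot 6\right) \left(8 - 7\right) + 16 = \left(-12 + 36\right) 1 + 16 = 24 \cdot 1 + 16 = 24 + 16 = 40$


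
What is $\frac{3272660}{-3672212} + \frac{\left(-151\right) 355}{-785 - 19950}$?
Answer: $\frac{222397102}{131281579} \approx 1.694$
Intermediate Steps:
$\frac{3272660}{-3672212} + \frac{\left(-151\right) 355}{-785 - 19950} = 3272660 \left(- \frac{1}{3672212}\right) - \frac{53605}{-785 - 19950} = - \frac{818165}{918053} - \frac{53605}{-20735} = - \frac{818165}{918053} - - \frac{10721}{4147} = - \frac{818165}{918053} + \frac{10721}{4147} = \frac{222397102}{131281579}$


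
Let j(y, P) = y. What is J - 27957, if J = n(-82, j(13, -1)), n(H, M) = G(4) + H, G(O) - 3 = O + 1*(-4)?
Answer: -28036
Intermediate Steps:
G(O) = -1 + O (G(O) = 3 + (O + 1*(-4)) = 3 + (O - 4) = 3 + (-4 + O) = -1 + O)
n(H, M) = 3 + H (n(H, M) = (-1 + 4) + H = 3 + H)
J = -79 (J = 3 - 82 = -79)
J - 27957 = -79 - 27957 = -28036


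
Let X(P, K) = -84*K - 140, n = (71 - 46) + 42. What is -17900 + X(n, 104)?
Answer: -26776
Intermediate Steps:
n = 67 (n = 25 + 42 = 67)
X(P, K) = -140 - 84*K
-17900 + X(n, 104) = -17900 + (-140 - 84*104) = -17900 + (-140 - 8736) = -17900 - 8876 = -26776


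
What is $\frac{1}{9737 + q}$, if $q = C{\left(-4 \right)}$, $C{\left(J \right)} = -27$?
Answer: $\frac{1}{9710} \approx 0.00010299$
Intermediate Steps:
$q = -27$
$\frac{1}{9737 + q} = \frac{1}{9737 - 27} = \frac{1}{9710}$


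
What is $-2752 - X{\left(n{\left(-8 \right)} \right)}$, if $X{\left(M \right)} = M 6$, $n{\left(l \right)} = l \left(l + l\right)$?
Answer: $-3520$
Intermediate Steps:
$n{\left(l \right)} = 2 l^{2}$ ($n{\left(l \right)} = l 2 l = 2 l^{2}$)
$X{\left(M \right)} = 6 M$
$-2752 - X{\left(n{\left(-8 \right)} \right)} = -2752 - 6 \cdot 2 \left(-8\right)^{2} = -2752 - 6 \cdot 2 \cdot 64 = -2752 - 6 \cdot 128 = -2752 - 768 = -3520$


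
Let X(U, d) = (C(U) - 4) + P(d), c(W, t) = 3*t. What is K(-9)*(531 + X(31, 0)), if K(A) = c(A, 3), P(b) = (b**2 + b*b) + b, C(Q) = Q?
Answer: 5022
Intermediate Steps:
P(b) = b + 2*b**2 (P(b) = (b**2 + b**2) + b = 2*b**2 + b = b + 2*b**2)
X(U, d) = -4 + U + d*(1 + 2*d) (X(U, d) = (U - 4) + d*(1 + 2*d) = (-4 + U) + d*(1 + 2*d) = -4 + U + d*(1 + 2*d))
K(A) = 9 (K(A) = 3*3 = 9)
K(-9)*(531 + X(31, 0)) = 9*(531 + (-4 + 31 + 0*(1 + 2*0))) = 9*(531 + (-4 + 31 + 0*(1 + 0))) = 9*(531 + (-4 + 31 + 0*1)) = 9*(531 + (-4 + 31 + 0)) = 9*(531 + 27) = 9*558 = 5022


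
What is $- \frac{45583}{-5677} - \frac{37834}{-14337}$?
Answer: $\frac{868307089}{81391149} \approx 10.668$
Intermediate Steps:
$- \frac{45583}{-5677} - \frac{37834}{-14337} = \left(-45583\right) \left(- \frac{1}{5677}\right) - - \frac{37834}{14337} = \frac{45583}{5677} + \frac{37834}{14337} = \frac{868307089}{81391149}$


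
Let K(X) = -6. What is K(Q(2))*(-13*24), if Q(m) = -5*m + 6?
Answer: 1872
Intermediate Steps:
Q(m) = 6 - 5*m
K(Q(2))*(-13*24) = -(-78)*24 = -6*(-312) = 1872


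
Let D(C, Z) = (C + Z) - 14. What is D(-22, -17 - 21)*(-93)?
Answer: 6882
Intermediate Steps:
D(C, Z) = -14 + C + Z
D(-22, -17 - 21)*(-93) = (-14 - 22 + (-17 - 21))*(-93) = (-14 - 22 - 38)*(-93) = -74*(-93) = 6882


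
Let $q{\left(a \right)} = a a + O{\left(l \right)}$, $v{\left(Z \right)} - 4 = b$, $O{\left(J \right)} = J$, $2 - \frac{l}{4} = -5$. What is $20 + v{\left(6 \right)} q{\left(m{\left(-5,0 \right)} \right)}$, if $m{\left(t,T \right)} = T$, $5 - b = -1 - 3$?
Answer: $384$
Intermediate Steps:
$l = 28$ ($l = 8 - -20 = 8 + 20 = 28$)
$b = 9$ ($b = 5 - \left(-1 - 3\right) = 5 - -4 = 5 + 4 = 9$)
$v{\left(Z \right)} = 13$ ($v{\left(Z \right)} = 4 + 9 = 13$)
$q{\left(a \right)} = 28 + a^{2}$ ($q{\left(a \right)} = a a + 28 = a^{2} + 28 = 28 + a^{2}$)
$20 + v{\left(6 \right)} q{\left(m{\left(-5,0 \right)} \right)} = 20 + 13 \left(28 + 0^{2}\right) = 20 + 13 \left(28 + 0\right) = 20 + 13 \cdot 28 = 20 + 364 = 384$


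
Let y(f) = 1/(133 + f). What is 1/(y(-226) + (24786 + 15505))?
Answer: 93/3747062 ≈ 2.4819e-5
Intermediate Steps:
1/(y(-226) + (24786 + 15505)) = 1/(1/(133 - 226) + (24786 + 15505)) = 1/(1/(-93) + 40291) = 1/(-1/93 + 40291) = 1/(3747062/93) = 93/3747062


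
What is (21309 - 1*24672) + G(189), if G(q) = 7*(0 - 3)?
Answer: -3384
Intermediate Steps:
G(q) = -21 (G(q) = 7*(-3) = -21)
(21309 - 1*24672) + G(189) = (21309 - 1*24672) - 21 = (21309 - 24672) - 21 = -3363 - 21 = -3384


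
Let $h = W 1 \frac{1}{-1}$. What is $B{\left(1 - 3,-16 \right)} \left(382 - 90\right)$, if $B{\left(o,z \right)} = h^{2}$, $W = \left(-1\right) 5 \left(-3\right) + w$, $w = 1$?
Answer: $74752$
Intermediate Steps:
$W = 16$ ($W = \left(-1\right) 5 \left(-3\right) + 1 = \left(-5\right) \left(-3\right) + 1 = 15 + 1 = 16$)
$h = -16$ ($h = 16 \cdot 1 \frac{1}{-1} = 16 \cdot 1 \left(-1\right) = 16 \left(-1\right) = -16$)
$B{\left(o,z \right)} = 256$ ($B{\left(o,z \right)} = \left(-16\right)^{2} = 256$)
$B{\left(1 - 3,-16 \right)} \left(382 - 90\right) = 256 \left(382 - 90\right) = 256 \cdot 292 = 74752$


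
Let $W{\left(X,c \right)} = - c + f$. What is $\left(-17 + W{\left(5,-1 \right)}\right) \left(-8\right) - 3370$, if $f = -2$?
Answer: $-3226$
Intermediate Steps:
$W{\left(X,c \right)} = -2 - c$ ($W{\left(X,c \right)} = - c - 2 = -2 - c$)
$\left(-17 + W{\left(5,-1 \right)}\right) \left(-8\right) - 3370 = \left(-17 - 1\right) \left(-8\right) - 3370 = \left(-18\right) \left(-8\right) - 3370 = 144 - 3370 = -3226$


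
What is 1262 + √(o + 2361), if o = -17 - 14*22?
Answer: 1262 + 2*√509 ≈ 1307.1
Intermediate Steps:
o = -325 (o = -17 - 308 = -325)
1262 + √(o + 2361) = 1262 + √(-325 + 2361) = 1262 + √2036 = 1262 + 2*√509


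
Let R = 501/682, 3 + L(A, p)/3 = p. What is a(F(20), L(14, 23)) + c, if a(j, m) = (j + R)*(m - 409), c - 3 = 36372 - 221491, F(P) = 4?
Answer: -127376033/682 ≈ -1.8677e+5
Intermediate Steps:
L(A, p) = -9 + 3*p
c = -185116 (c = 3 + (36372 - 221491) = 3 - 185119 = -185116)
R = 501/682 (R = 501*(1/682) = 501/682 ≈ 0.73460)
a(j, m) = (-409 + m)*(501/682 + j) (a(j, m) = (j + 501/682)*(m - 409) = (501/682 + j)*(-409 + m) = (-409 + m)*(501/682 + j))
a(F(20), L(14, 23)) + c = (-204909/682 - 409*4 + 501*(-9 + 3*23)/682 + 4*(-9 + 3*23)) - 185116 = (-204909/682 - 1636 + 501*(-9 + 69)/682 + 4*(-9 + 69)) - 185116 = (-204909/682 - 1636 + (501/682)*60 + 4*60) - 185116 = (-204909/682 - 1636 + 15030/341 + 240) - 185116 = -1126921/682 - 185116 = -127376033/682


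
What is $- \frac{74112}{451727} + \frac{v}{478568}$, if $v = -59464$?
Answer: $- \frac{7791140743}{27022760867} \approx -0.28832$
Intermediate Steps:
$- \frac{74112}{451727} + \frac{v}{478568} = - \frac{74112}{451727} - \frac{59464}{478568} = \left(-74112\right) \frac{1}{451727} - \frac{7433}{59821} = - \frac{74112}{451727} - \frac{7433}{59821} = - \frac{7791140743}{27022760867}$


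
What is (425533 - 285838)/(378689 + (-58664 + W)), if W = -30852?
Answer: 46565/96391 ≈ 0.48308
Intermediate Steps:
(425533 - 285838)/(378689 + (-58664 + W)) = (425533 - 285838)/(378689 + (-58664 - 30852)) = 139695/(378689 - 89516) = 139695/289173 = 139695*(1/289173) = 46565/96391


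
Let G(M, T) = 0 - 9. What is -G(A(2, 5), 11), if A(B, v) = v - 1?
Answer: 9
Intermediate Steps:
A(B, v) = -1 + v
G(M, T) = -9
-G(A(2, 5), 11) = -1*(-9) = 9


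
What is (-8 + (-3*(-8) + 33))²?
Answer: 2401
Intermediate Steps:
(-8 + (-3*(-8) + 33))² = (-8 + (24 + 33))² = (-8 + 57)² = 49² = 2401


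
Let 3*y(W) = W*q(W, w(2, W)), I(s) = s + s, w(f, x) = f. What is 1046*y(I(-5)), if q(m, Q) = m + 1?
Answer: 31380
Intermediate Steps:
I(s) = 2*s
q(m, Q) = 1 + m
y(W) = W*(1 + W)/3 (y(W) = (W*(1 + W))/3 = W*(1 + W)/3)
1046*y(I(-5)) = 1046*((2*(-5))*(1 + 2*(-5))/3) = 1046*((⅓)*(-10)*(1 - 10)) = 1046*((⅓)*(-10)*(-9)) = 1046*30 = 31380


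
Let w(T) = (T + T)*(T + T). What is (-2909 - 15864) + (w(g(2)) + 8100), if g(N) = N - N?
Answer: -10673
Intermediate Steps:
g(N) = 0
w(T) = 4*T² (w(T) = (2*T)*(2*T) = 4*T²)
(-2909 - 15864) + (w(g(2)) + 8100) = (-2909 - 15864) + (4*0² + 8100) = -18773 + (4*0 + 8100) = -18773 + (0 + 8100) = -18773 + 8100 = -10673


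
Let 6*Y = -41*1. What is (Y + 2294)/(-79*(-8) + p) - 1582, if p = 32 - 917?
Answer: -2415199/1518 ≈ -1591.0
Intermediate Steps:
p = -885
Y = -41/6 (Y = (-41*1)/6 = (⅙)*(-41) = -41/6 ≈ -6.8333)
(Y + 2294)/(-79*(-8) + p) - 1582 = (-41/6 + 2294)/(-79*(-8) - 885) - 1582 = 13723/(6*(632 - 885)) - 1582 = (13723/6)/(-253) - 1582 = (13723/6)*(-1/253) - 1582 = -13723/1518 - 1582 = -2415199/1518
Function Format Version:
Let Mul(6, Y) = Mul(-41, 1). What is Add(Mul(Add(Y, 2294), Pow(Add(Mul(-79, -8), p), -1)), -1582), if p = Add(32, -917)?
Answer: Rational(-2415199, 1518) ≈ -1591.0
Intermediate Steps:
p = -885
Y = Rational(-41, 6) (Y = Mul(Rational(1, 6), Mul(-41, 1)) = Mul(Rational(1, 6), -41) = Rational(-41, 6) ≈ -6.8333)
Add(Mul(Add(Y, 2294), Pow(Add(Mul(-79, -8), p), -1)), -1582) = Add(Mul(Add(Rational(-41, 6), 2294), Pow(Add(Mul(-79, -8), -885), -1)), -1582) = Add(Mul(Rational(13723, 6), Pow(Add(632, -885), -1)), -1582) = Add(Mul(Rational(13723, 6), Pow(-253, -1)), -1582) = Add(Mul(Rational(13723, 6), Rational(-1, 253)), -1582) = Add(Rational(-13723, 1518), -1582) = Rational(-2415199, 1518)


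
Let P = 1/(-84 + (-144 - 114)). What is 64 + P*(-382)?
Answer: 11135/171 ≈ 65.117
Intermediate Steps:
P = -1/342 (P = 1/(-84 - 258) = 1/(-342) = -1/342 ≈ -0.0029240)
64 + P*(-382) = 64 - 1/342*(-382) = 64 + 191/171 = 11135/171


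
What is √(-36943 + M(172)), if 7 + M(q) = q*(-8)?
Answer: I*√38326 ≈ 195.77*I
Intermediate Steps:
M(q) = -7 - 8*q (M(q) = -7 + q*(-8) = -7 - 8*q)
√(-36943 + M(172)) = √(-36943 + (-7 - 8*172)) = √(-36943 + (-7 - 1376)) = √(-36943 - 1383) = √(-38326) = I*√38326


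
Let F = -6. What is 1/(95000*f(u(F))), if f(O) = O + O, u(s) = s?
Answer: -1/1140000 ≈ -8.7719e-7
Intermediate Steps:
f(O) = 2*O
1/(95000*f(u(F))) = 1/(95000*((2*(-6)))) = (1/95000)/(-12) = (1/95000)*(-1/12) = -1/1140000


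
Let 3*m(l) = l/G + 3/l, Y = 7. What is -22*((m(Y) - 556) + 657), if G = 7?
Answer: -46882/21 ≈ -2232.5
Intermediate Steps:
m(l) = 1/l + l/21 (m(l) = (l/7 + 3/l)/3 = (3/l + l/7)/3 = 1/l + l/21)
-22*((m(Y) - 556) + 657) = -22*(((1/7 + (1/21)*7) - 556) + 657) = -22*(((1/7 + 1/3) - 556) + 657) = -22*((10/21 - 556) + 657) = -22*(-11666/21 + 657) = -22*2131/21 = -46882/21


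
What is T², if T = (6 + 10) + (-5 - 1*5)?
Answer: 36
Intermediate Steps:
T = 6 (T = 16 + (-5 - 5) = 16 - 10 = 6)
T² = 6² = 36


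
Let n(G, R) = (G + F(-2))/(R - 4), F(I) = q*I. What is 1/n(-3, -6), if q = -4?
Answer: -2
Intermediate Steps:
F(I) = -4*I
n(G, R) = (8 + G)/(-4 + R) (n(G, R) = (G - 4*(-2))/(R - 4) = (G + 8)/(-4 + R) = (8 + G)/(-4 + R))
1/n(-3, -6) = 1/((8 - 3)/(-4 - 6)) = 1/(5/(-10)) = 1/(-⅒*5) = 1/(-½) = -2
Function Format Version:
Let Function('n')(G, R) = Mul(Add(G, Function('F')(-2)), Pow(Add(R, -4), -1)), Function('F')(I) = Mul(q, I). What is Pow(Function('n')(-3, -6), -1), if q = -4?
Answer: -2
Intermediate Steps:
Function('F')(I) = Mul(-4, I)
Function('n')(G, R) = Mul(Pow(Add(-4, R), -1), Add(8, G)) (Function('n')(G, R) = Mul(Add(G, Mul(-4, -2)), Pow(Add(R, -4), -1)) = Mul(Add(G, 8), Pow(Add(-4, R), -1)) = Mul(Add(8, G), Pow(Add(-4, R), -1)) = Mul(Pow(Add(-4, R), -1), Add(8, G)))
Pow(Function('n')(-3, -6), -1) = Pow(Mul(Pow(Add(-4, -6), -1), Add(8, -3)), -1) = Pow(Mul(Pow(-10, -1), 5), -1) = Pow(Mul(Rational(-1, 10), 5), -1) = Pow(Rational(-1, 2), -1) = -2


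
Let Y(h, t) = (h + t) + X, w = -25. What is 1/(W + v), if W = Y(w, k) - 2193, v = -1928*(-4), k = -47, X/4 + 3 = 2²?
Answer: 1/5451 ≈ 0.00018345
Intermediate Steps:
X = 4 (X = -12 + 4*2² = -12 + 4*4 = -12 + 16 = 4)
Y(h, t) = 4 + h + t (Y(h, t) = (h + t) + 4 = 4 + h + t)
v = 7712
W = -2261 (W = (4 - 25 - 47) - 2193 = -68 - 2193 = -2261)
1/(W + v) = 1/(-2261 + 7712) = 1/5451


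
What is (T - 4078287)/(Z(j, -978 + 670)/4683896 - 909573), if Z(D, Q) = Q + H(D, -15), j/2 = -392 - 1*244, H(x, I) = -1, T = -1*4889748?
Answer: 14001781088120/1420115112239 ≈ 9.8596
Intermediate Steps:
T = -4889748
j = -1272 (j = 2*(-392 - 1*244) = 2*(-392 - 244) = 2*(-636) = -1272)
Z(D, Q) = -1 + Q (Z(D, Q) = Q - 1 = -1 + Q)
(T - 4078287)/(Z(j, -978 + 670)/4683896 - 909573) = (-4889748 - 4078287)/((-1 + (-978 + 670))/4683896 - 909573) = -8968035/((-1 - 308)*(1/4683896) - 909573) = -8968035/(-309*1/4683896 - 909573) = -8968035/(-309/4683896 - 909573) = -8968035/(-4260345336717/4683896) = -8968035*(-4683896/4260345336717) = 14001781088120/1420115112239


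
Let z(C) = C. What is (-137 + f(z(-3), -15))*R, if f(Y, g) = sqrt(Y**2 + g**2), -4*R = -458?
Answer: -31373/2 + 687*sqrt(26)/2 ≈ -13935.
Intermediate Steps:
R = 229/2 (R = -1/4*(-458) = 229/2 ≈ 114.50)
(-137 + f(z(-3), -15))*R = (-137 + sqrt((-3)**2 + (-15)**2))*(229/2) = (-137 + sqrt(9 + 225))*(229/2) = (-137 + sqrt(234))*(229/2) = (-137 + 3*sqrt(26))*(229/2) = -31373/2 + 687*sqrt(26)/2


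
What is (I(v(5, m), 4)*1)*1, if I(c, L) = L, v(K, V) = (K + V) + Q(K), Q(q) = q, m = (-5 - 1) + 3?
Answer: 4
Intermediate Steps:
m = -3 (m = -6 + 3 = -3)
v(K, V) = V + 2*K (v(K, V) = (K + V) + K = V + 2*K)
(I(v(5, m), 4)*1)*1 = (4*1)*1 = 4*1 = 4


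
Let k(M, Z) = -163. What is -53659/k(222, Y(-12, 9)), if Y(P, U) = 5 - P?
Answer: 53659/163 ≈ 329.20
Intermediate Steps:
-53659/k(222, Y(-12, 9)) = -53659/(-163) = -53659*(-1/163) = 53659/163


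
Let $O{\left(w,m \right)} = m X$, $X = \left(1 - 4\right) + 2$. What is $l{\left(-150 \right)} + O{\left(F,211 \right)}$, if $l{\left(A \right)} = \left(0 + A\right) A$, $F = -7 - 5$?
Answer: $22289$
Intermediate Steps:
$X = -1$ ($X = -3 + 2 = -1$)
$F = -12$ ($F = -7 - 5 = -12$)
$l{\left(A \right)} = A^{2}$ ($l{\left(A \right)} = A A = A^{2}$)
$O{\left(w,m \right)} = - m$ ($O{\left(w,m \right)} = m \left(-1\right) = - m$)
$l{\left(-150 \right)} + O{\left(F,211 \right)} = \left(-150\right)^{2} - 211 = 22500 - 211 = 22289$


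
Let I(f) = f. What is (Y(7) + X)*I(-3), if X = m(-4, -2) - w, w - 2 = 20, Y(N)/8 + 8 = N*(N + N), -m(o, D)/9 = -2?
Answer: -2148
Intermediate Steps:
m(o, D) = 18 (m(o, D) = -9*(-2) = 18)
Y(N) = -64 + 16*N**2 (Y(N) = -64 + 8*(N*(N + N)) = -64 + 8*(N*(2*N)) = -64 + 8*(2*N**2) = -64 + 16*N**2)
w = 22 (w = 2 + 20 = 22)
X = -4 (X = 18 - 1*22 = 18 - 22 = -4)
(Y(7) + X)*I(-3) = ((-64 + 16*7**2) - 4)*(-3) = ((-64 + 16*49) - 4)*(-3) = ((-64 + 784) - 4)*(-3) = (720 - 4)*(-3) = 716*(-3) = -2148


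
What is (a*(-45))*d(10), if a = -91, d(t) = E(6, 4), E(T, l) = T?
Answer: 24570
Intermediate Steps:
d(t) = 6
(a*(-45))*d(10) = -91*(-45)*6 = 4095*6 = 24570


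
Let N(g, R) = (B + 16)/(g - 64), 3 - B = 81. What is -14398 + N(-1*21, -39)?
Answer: -1223768/85 ≈ -14397.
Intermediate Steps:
B = -78 (B = 3 - 1*81 = 3 - 81 = -78)
N(g, R) = -62/(-64 + g) (N(g, R) = (-78 + 16)/(g - 64) = -62/(-64 + g))
-14398 + N(-1*21, -39) = -14398 - 62/(-64 - 1*21) = -14398 - 62/(-64 - 21) = -14398 - 62/(-85) = -14398 - 62*(-1/85) = -14398 + 62/85 = -1223768/85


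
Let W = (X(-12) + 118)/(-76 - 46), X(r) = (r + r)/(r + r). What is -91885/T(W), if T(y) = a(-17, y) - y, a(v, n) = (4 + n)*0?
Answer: -659410/7 ≈ -94201.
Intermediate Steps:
X(r) = 1 (X(r) = (2*r)/((2*r)) = (2*r)*(1/(2*r)) = 1)
W = -119/122 (W = (1 + 118)/(-76 - 46) = 119/(-122) = 119*(-1/122) = -119/122 ≈ -0.97541)
a(v, n) = 0
T(y) = -y (T(y) = 0 - y = -y)
-91885/T(W) = -91885/((-1*(-119/122))) = -91885/119/122 = -91885*122/119 = -659410/7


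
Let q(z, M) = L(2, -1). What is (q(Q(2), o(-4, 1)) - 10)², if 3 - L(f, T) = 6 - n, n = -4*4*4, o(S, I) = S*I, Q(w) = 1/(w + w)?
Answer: 5929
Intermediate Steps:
Q(w) = 1/(2*w)
o(S, I) = I*S
n = -64 (n = -16*4 = -64)
L(f, T) = -67 (L(f, T) = 3 - (6 - 1*(-64)) = 3 - (6 + 64) = 3 - 1*70 = 3 - 70 = -67)
q(z, M) = -67
(q(Q(2), o(-4, 1)) - 10)² = (-67 - 10)² = (-77)² = 5929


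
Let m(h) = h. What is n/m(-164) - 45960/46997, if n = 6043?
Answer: -291540311/7707508 ≈ -37.826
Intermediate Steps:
n/m(-164) - 45960/46997 = 6043/(-164) - 45960/46997 = 6043*(-1/164) - 45960*1/46997 = -6043/164 - 45960/46997 = -291540311/7707508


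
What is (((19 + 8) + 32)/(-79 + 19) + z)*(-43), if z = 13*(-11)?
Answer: 371477/60 ≈ 6191.3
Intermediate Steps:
z = -143
(((19 + 8) + 32)/(-79 + 19) + z)*(-43) = (((19 + 8) + 32)/(-79 + 19) - 143)*(-43) = ((27 + 32)/(-60) - 143)*(-43) = (59*(-1/60) - 143)*(-43) = (-59/60 - 143)*(-43) = -8639/60*(-43) = 371477/60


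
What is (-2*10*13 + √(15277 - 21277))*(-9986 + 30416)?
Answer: -5311800 + 408600*I*√15 ≈ -5.3118e+6 + 1.5825e+6*I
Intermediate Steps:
(-2*10*13 + √(15277 - 21277))*(-9986 + 30416) = (-20*13 + √(-6000))*20430 = (-260 + 20*I*√15)*20430 = -5311800 + 408600*I*√15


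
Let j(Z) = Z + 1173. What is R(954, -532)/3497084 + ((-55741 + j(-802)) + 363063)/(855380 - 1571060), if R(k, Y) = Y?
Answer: -269102252243/625698269280 ≈ -0.43008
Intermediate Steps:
j(Z) = 1173 + Z
R(954, -532)/3497084 + ((-55741 + j(-802)) + 363063)/(855380 - 1571060) = -532/3497084 + ((-55741 + (1173 - 802)) + 363063)/(855380 - 1571060) = -532*1/3497084 + ((-55741 + 371) + 363063)/(-715680) = -133/874271 + (-55370 + 363063)*(-1/715680) = -133/874271 + 307693*(-1/715680) = -133/874271 - 307693/715680 = -269102252243/625698269280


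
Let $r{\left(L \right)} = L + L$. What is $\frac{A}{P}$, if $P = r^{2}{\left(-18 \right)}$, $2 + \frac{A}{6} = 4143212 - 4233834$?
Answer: $- \frac{3776}{9} \approx -419.56$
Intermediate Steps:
$r{\left(L \right)} = 2 L$
$A = -543744$ ($A = -12 + 6 \left(4143212 - 4233834\right) = -12 + 6 \left(-90622\right) = -12 - 543732 = -543744$)
$P = 1296$ ($P = \left(2 \left(-18\right)\right)^{2} = \left(-36\right)^{2} = 1296$)
$\frac{A}{P} = - \frac{543744}{1296} = \left(-543744\right) \frac{1}{1296} = - \frac{3776}{9}$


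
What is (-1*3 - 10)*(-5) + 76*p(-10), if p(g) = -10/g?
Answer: 141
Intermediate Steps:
(-1*3 - 10)*(-5) + 76*p(-10) = (-1*3 - 10)*(-5) + 76*(-10/(-10)) = (-3 - 10)*(-5) + 76*(-10*(-⅒)) = -13*(-5) + 76*1 = 65 + 76 = 141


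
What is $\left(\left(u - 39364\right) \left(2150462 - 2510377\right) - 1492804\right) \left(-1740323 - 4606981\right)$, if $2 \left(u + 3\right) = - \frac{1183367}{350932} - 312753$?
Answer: $- \frac{39231427776138585921717}{87733} \approx -4.4717 \cdot 10^{17}$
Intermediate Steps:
$u = - \frac{109758324755}{701864}$ ($u = -3 + \frac{- \frac{1183367}{350932} - 312753}{2} = -3 + \frac{1}{2} \left(- \frac{109756219163}{350932}\right) = -3 - \frac{109756219163}{701864} = - \frac{109758324755}{701864} \approx -1.5638 \cdot 10^{5}$)
$\left(\left(u - 39364\right) \left(2150462 - 2510377\right) - 1492804\right) \left(-1740323 - 4606981\right) = \left(\left(- \frac{109758324755}{701864} - 39364\right) \left(2150462 - 2510377\right) - 1492804\right) \left(-1740323 - 4606981\right) = \left(\left(- \frac{137386499251}{701864}\right) \left(-359915\right) - 1492804\right) \left(-6347304\right) = \left(\frac{49447461877923665}{701864} - 1492804\right) \left(-6347304\right) = \frac{49446414132537009}{701864} \left(-6347304\right) = - \frac{39231427776138585921717}{87733}$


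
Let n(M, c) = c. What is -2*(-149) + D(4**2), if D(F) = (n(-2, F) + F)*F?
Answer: 810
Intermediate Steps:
D(F) = 2*F**2 (D(F) = (F + F)*F = (2*F)*F = 2*F**2)
-2*(-149) + D(4**2) = -2*(-149) + 2*(4**2)**2 = 298 + 2*16**2 = 298 + 2*256 = 298 + 512 = 810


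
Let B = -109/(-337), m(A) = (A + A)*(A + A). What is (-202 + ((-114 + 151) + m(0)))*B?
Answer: -17985/337 ≈ -53.368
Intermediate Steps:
m(A) = 4*A² (m(A) = (2*A)*(2*A) = 4*A²)
B = 109/337 (B = -109*(-1/337) = 109/337 ≈ 0.32344)
(-202 + ((-114 + 151) + m(0)))*B = (-202 + ((-114 + 151) + 4*0²))*(109/337) = (-202 + (37 + 4*0))*(109/337) = (-202 + (37 + 0))*(109/337) = (-202 + 37)*(109/337) = -165*109/337 = -17985/337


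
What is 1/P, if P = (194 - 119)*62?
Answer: 1/4650 ≈ 0.00021505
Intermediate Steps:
P = 4650 (P = 75*62 = 4650)
1/P = 1/4650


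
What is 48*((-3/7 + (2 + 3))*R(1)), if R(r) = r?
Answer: 1536/7 ≈ 219.43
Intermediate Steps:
48*((-3/7 + (2 + 3))*R(1)) = 48*((-3/7 + (2 + 3))*1) = 48*((-3*⅐ + 5)*1) = 48*((-3/7 + 5)*1) = 48*((32/7)*1) = 48*(32/7) = 1536/7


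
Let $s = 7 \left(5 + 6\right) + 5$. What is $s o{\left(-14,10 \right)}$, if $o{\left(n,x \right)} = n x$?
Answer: $-11480$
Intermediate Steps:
$s = 82$ ($s = 7 \cdot 11 + 5 = 77 + 5 = 82$)
$s o{\left(-14,10 \right)} = 82 \left(\left(-14\right) 10\right) = 82 \left(-140\right) = -11480$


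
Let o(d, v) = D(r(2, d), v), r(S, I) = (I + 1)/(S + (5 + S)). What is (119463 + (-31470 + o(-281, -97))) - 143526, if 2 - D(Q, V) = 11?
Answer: -55542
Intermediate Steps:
r(S, I) = (1 + I)/(5 + 2*S)
D(Q, V) = -9 (D(Q, V) = 2 - 1*11 = 2 - 11 = -9)
o(d, v) = -9
(119463 + (-31470 + o(-281, -97))) - 143526 = (119463 + (-31470 - 9)) - 143526 = (119463 - 31479) - 143526 = 87984 - 143526 = -55542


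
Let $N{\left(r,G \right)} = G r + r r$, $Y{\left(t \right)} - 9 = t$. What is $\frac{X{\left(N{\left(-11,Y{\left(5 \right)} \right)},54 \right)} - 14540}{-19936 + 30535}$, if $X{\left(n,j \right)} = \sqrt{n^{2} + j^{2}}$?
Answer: $- \frac{14540}{10599} + \frac{\sqrt{445}}{3533} \approx -1.3659$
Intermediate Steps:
$Y{\left(t \right)} = 9 + t$
$N{\left(r,G \right)} = r^{2} + G r$ ($N{\left(r,G \right)} = G r + r^{2} = r^{2} + G r$)
$X{\left(n,j \right)} = \sqrt{j^{2} + n^{2}}$
$\frac{X{\left(N{\left(-11,Y{\left(5 \right)} \right)},54 \right)} - 14540}{-19936 + 30535} = \frac{\sqrt{54^{2} + \left(- 11 \left(\left(9 + 5\right) - 11\right)\right)^{2}} - 14540}{-19936 + 30535} = \frac{\sqrt{2916 + \left(- 11 \left(14 - 11\right)\right)^{2}} - 14540}{10599} = \left(\sqrt{2916 + \left(\left(-11\right) 3\right)^{2}} - 14540\right) \frac{1}{10599} = \left(\sqrt{2916 + \left(-33\right)^{2}} - 14540\right) \frac{1}{10599} = \left(\sqrt{2916 + 1089} - 14540\right) \frac{1}{10599} = \left(\sqrt{4005} - 14540\right) \frac{1}{10599} = \left(3 \sqrt{445} - 14540\right) \frac{1}{10599} = \left(-14540 + 3 \sqrt{445}\right) \frac{1}{10599} = - \frac{14540}{10599} + \frac{\sqrt{445}}{3533}$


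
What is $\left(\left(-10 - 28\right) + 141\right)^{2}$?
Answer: $10609$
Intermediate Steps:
$\left(\left(-10 - 28\right) + 141\right)^{2} = \left(-38 + 141\right)^{2} = 103^{2} = 10609$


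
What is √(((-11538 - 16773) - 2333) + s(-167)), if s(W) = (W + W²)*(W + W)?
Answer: 8*I*√145153 ≈ 3047.9*I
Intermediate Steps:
s(W) = 2*W*(W + W²) (s(W) = (W + W²)*(2*W) = 2*W*(W + W²))
√(((-11538 - 16773) - 2333) + s(-167)) = √(((-11538 - 16773) - 2333) + 2*(-167)²*(1 - 167)) = √((-28311 - 2333) + 2*27889*(-166)) = √(-30644 - 9259148) = √(-9289792) = 8*I*√145153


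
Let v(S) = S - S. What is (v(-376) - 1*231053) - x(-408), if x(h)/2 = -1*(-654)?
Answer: -232361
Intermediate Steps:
v(S) = 0
x(h) = 1308 (x(h) = 2*(-1*(-654)) = 2*654 = 1308)
(v(-376) - 1*231053) - x(-408) = (0 - 1*231053) - 1*1308 = (0 - 231053) - 1308 = -231053 - 1308 = -232361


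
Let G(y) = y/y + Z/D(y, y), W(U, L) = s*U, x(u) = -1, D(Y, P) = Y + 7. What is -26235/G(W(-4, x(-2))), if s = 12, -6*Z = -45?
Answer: -2151270/67 ≈ -32109.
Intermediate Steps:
Z = 15/2 (Z = -⅙*(-45) = 15/2 ≈ 7.5000)
D(Y, P) = 7 + Y
W(U, L) = 12*U
G(y) = 1 + 15/(2*(7 + y)) (G(y) = y/y + 15/(2*(7 + y)) = 1 + 15/(2*(7 + y)))
-26235/G(W(-4, x(-2))) = -26235*(7 + 12*(-4))/(29/2 + 12*(-4)) = -26235*(7 - 48)/(29/2 - 48) = -26235/(-67/2/(-41)) = -26235/((-1/41*(-67/2))) = -26235/67/82 = -26235*82/67 = -2151270/67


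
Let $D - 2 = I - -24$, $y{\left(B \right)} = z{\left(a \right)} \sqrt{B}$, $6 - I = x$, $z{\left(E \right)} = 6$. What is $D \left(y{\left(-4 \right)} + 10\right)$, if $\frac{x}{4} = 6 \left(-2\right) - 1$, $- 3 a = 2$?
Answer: $840 + 1008 i \approx 840.0 + 1008.0 i$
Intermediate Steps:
$a = - \frac{2}{3}$ ($a = \left(- \frac{1}{3}\right) 2 = - \frac{2}{3} \approx -0.66667$)
$x = -52$ ($x = 4 \left(6 \left(-2\right) - 1\right) = 4 \left(-12 - 1\right) = 4 \left(-13\right) = -52$)
$I = 58$ ($I = 6 - -52 = 6 + 52 = 58$)
$y{\left(B \right)} = 6 \sqrt{B}$
$D = 84$ ($D = 2 + \left(58 - -24\right) = 2 + \left(58 + 24\right) = 2 + 82 = 84$)
$D \left(y{\left(-4 \right)} + 10\right) = 84 \left(6 \sqrt{-4} + 10\right) = 84 \left(6 \cdot 2 i + 10\right) = 84 \left(12 i + 10\right) = 84 \left(10 + 12 i\right) = 840 + 1008 i$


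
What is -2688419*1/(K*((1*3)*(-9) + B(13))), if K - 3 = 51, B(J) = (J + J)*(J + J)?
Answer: -2688419/35046 ≈ -76.711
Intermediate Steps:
B(J) = 4*J² (B(J) = (2*J)*(2*J) = 4*J²)
K = 54 (K = 3 + 51 = 54)
-2688419*1/(K*((1*3)*(-9) + B(13))) = -2688419*1/(54*((1*3)*(-9) + 4*13²)) = -2688419*1/(54*(3*(-9) + 4*169)) = -2688419*1/(54*(-27 + 676)) = -2688419/(649*54) = -2688419/35046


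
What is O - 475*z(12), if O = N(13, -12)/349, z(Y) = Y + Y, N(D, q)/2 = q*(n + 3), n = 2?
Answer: -3978720/349 ≈ -11400.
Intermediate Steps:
N(D, q) = 10*q (N(D, q) = 2*(q*(2 + 3)) = 2*(q*5) = 2*(5*q) = 10*q)
z(Y) = 2*Y
O = -120/349 (O = (10*(-12))/349 = -120*1/349 = -120/349 ≈ -0.34384)
O - 475*z(12) = -120/349 - 950*12 = -120/349 - 475*24 = -120/349 - 11400 = -3978720/349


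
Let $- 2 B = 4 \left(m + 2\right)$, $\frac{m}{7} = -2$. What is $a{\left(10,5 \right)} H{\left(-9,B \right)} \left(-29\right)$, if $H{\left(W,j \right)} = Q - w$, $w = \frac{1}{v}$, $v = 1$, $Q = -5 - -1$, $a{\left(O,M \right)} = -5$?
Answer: $-725$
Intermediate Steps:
$m = -14$ ($m = 7 \left(-2\right) = -14$)
$B = 24$ ($B = - \frac{4 \left(-14 + 2\right)}{2} = - \frac{4 \left(-12\right)}{2} = \left(- \frac{1}{2}\right) \left(-48\right) = 24$)
$Q = -4$ ($Q = -5 + 1 = -4$)
$w = 1$ ($w = 1^{-1} = 1$)
$H{\left(W,j \right)} = -5$ ($H{\left(W,j \right)} = -4 - 1 = -5$)
$a{\left(10,5 \right)} H{\left(-9,B \right)} \left(-29\right) = \left(-5\right) \left(-5\right) \left(-29\right) = 25 \left(-29\right) = -725$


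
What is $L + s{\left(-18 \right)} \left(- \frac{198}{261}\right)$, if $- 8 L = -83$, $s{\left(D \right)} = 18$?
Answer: $- \frac{761}{232} \approx -3.2802$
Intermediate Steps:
$L = \frac{83}{8}$ ($L = \left(- \frac{1}{8}\right) \left(-83\right) = \frac{83}{8} \approx 10.375$)
$L + s{\left(-18 \right)} \left(- \frac{198}{261}\right) = \frac{83}{8} + 18 \left(- \frac{198}{261}\right) = \frac{83}{8} + 18 \left(\left(-198\right) \frac{1}{261}\right) = \frac{83}{8} + 18 \left(- \frac{22}{29}\right) = \frac{83}{8} - \frac{396}{29} = - \frac{761}{232}$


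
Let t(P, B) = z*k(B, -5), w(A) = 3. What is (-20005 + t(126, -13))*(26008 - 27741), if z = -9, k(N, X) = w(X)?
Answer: 34715456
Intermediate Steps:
k(N, X) = 3
t(P, B) = -27 (t(P, B) = -9*3 = -27)
(-20005 + t(126, -13))*(26008 - 27741) = (-20005 - 27)*(26008 - 27741) = -20032*(-1733) = 34715456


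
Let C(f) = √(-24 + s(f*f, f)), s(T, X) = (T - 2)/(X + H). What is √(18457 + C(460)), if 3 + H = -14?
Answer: √(3622167793 + 443*√89027938)/443 ≈ 135.93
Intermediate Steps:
H = -17 (H = -3 - 14 = -17)
s(T, X) = (-2 + T)/(-17 + X) (s(T, X) = (T - 2)/(X - 17) = (-2 + T)/(-17 + X))
C(f) = √(-24 + (-2 + f²)/(-17 + f)) (C(f) = √(-24 + (-2 + f*f)/(-17 + f)) = √(-24 + (-2 + f²)/(-17 + f)))
√(18457 + C(460)) = √(18457 + √((406 + 460² - 24*460)/(-17 + 460))) = √(18457 + √((406 + 211600 - 11040)/443)) = √(18457 + √((1/443)*200966)) = √(18457 + √(200966/443)) = √(18457 + √89027938/443)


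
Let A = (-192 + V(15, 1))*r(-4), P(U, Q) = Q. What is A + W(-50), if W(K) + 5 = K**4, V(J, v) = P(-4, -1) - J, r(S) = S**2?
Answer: 6246667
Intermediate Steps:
V(J, v) = -1 - J
W(K) = -5 + K**4
A = -3328 (A = (-192 + (-1 - 1*15))*(-4)**2 = (-192 + (-1 - 15))*16 = (-192 - 16)*16 = -208*16 = -3328)
A + W(-50) = -3328 + (-5 + (-50)**4) = -3328 + (-5 + 6250000) = -3328 + 6249995 = 6246667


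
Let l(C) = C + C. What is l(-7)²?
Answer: 196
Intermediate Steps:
l(C) = 2*C
l(-7)² = (2*(-7))² = (-14)² = 196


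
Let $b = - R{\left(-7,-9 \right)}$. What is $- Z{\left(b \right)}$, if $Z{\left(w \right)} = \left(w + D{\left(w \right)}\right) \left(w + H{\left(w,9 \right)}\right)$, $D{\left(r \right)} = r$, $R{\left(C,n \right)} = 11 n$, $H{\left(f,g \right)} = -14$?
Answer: $-16830$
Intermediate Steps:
$b = 99$ ($b = - 11 \left(-9\right) = \left(-1\right) \left(-99\right) = 99$)
$Z{\left(w \right)} = 2 w \left(-14 + w\right)$ ($Z{\left(w \right)} = \left(w + w\right) \left(w - 14\right) = 2 w \left(-14 + w\right)$)
$- Z{\left(b \right)} = - 2 \cdot 99 \left(-14 + 99\right) = - 2 \cdot 99 \cdot 85 = \left(-1\right) 16830 = -16830$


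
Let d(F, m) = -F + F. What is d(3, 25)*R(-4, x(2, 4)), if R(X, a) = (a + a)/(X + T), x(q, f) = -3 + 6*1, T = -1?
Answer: 0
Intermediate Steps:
x(q, f) = 3 (x(q, f) = -3 + 6 = 3)
d(F, m) = 0
R(X, a) = 2*a/(-1 + X) (R(X, a) = (a + a)/(X - 1) = (2*a)/(-1 + X) = 2*a/(-1 + X))
d(3, 25)*R(-4, x(2, 4)) = 0*(2*3/(-1 - 4)) = 0*(2*3/(-5)) = 0*(2*3*(-⅕)) = 0*(-6/5) = 0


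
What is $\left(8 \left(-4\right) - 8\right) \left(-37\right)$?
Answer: $1480$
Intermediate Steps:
$\left(8 \left(-4\right) - 8\right) \left(-37\right) = \left(-32 - 8\right) \left(-37\right) = \left(-40\right) \left(-37\right) = 1480$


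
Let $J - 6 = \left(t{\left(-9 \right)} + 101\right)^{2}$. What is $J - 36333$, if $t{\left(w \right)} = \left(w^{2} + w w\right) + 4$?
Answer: $34962$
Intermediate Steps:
$t{\left(w \right)} = 4 + 2 w^{2}$ ($t{\left(w \right)} = \left(w^{2} + w^{2}\right) + 4 = 2 w^{2} + 4 = 4 + 2 w^{2}$)
$J = 71295$ ($J = 6 + \left(\left(4 + 2 \left(-9\right)^{2}\right) + 101\right)^{2} = 6 + \left(\left(4 + 2 \cdot 81\right) + 101\right)^{2} = 6 + \left(\left(4 + 162\right) + 101\right)^{2} = 6 + \left(166 + 101\right)^{2} = 6 + 267^{2} = 6 + 71289 = 71295$)
$J - 36333 = 71295 - 36333 = 34962$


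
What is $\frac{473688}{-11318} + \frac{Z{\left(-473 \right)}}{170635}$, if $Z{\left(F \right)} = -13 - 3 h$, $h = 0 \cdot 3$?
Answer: $- \frac{40413949507}{965623465} \approx -41.853$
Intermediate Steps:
$h = 0$
$Z{\left(F \right)} = -13$ ($Z{\left(F \right)} = -13 - 0 = -13 + 0 = -13$)
$\frac{473688}{-11318} + \frac{Z{\left(-473 \right)}}{170635} = \frac{473688}{-11318} - \frac{13}{170635} = 473688 \left(- \frac{1}{11318}\right) - \frac{13}{170635} = - \frac{236844}{5659} - \frac{13}{170635} = - \frac{40413949507}{965623465}$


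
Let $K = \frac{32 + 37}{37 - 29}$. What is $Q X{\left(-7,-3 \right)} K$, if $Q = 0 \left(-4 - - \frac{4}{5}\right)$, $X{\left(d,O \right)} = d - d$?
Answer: $0$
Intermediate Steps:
$X{\left(d,O \right)} = 0$
$K = \frac{69}{8} \approx 8.625$
$Q = 0$ ($Q = 0 \left(-4 - - \frac{4}{5}\right) = 0 \left(-4 + \left(1 - \frac{1}{5}\right)\right) = 0 \left(-4 + \frac{4}{5}\right) = 0 \left(- \frac{16}{5}\right) = 0$)
$Q X{\left(-7,-3 \right)} K = 0 \cdot 0 \cdot \frac{69}{8} = 0 \cdot \frac{69}{8} = 0$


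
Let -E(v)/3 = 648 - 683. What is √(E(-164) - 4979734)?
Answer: I*√4979629 ≈ 2231.5*I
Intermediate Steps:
E(v) = 105 (E(v) = -3*(648 - 683) = -3*(-35) = 105)
√(E(-164) - 4979734) = √(105 - 4979734) = √(-4979629) = I*√4979629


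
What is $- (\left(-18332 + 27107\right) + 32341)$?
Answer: $-41116$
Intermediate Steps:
$- (\left(-18332 + 27107\right) + 32341) = - (8775 + 32341) = \left(-1\right) 41116 = -41116$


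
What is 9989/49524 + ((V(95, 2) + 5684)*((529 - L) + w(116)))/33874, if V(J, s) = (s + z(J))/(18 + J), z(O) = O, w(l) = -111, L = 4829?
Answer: -70145937682489/94783042644 ≈ -740.07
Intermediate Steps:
V(J, s) = (J + s)/(18 + J) (V(J, s) = (s + J)/(18 + J) = (J + s)/(18 + J))
9989/49524 + ((V(95, 2) + 5684)*((529 - L) + w(116)))/33874 = 9989/49524 + (((95 + 2)/(18 + 95) + 5684)*((529 - 1*4829) - 111))/33874 = 9989*(1/49524) + ((97/113 + 5684)*((529 - 4829) - 111))*(1/33874) = 9989/49524 + (((1/113)*97 + 5684)*(-4300 - 111))*(1/33874) = 9989/49524 + ((97/113 + 5684)*(-4411))*(1/33874) = 9989/49524 + ((642389/113)*(-4411))*(1/33874) = 9989/49524 - 2833577879/113*1/33874 = 9989/49524 - 2833577879/3827762 = -70145937682489/94783042644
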